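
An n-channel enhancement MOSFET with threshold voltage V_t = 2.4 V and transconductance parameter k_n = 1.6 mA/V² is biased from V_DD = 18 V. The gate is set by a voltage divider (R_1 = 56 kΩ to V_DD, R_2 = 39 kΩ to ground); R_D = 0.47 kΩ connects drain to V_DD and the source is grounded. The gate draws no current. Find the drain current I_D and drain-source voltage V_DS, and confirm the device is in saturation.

V_G = V_DD·R_2/(R_1+R_2) = 18×39/95 = 7.39 V. With the source grounded, V_GS = V_G = 7.39 V.
Assume saturation: I_D = (k_n/2)(V_GS − V_t)² = (1.6/2)×(7.39 − 2.4)² = 0.8×4.99² = 19.9 mA.
V_DS = V_DD − I_D·R_D = 18 − 19.9×0.47 = 8.64 V.
Saturation requires V_DS ≥ V_GS − V_t = 4.99 V; 8.64 ≥ 4.99 ✓.

I_D ≈ 20 mA, V_DS ≈ 8.6 V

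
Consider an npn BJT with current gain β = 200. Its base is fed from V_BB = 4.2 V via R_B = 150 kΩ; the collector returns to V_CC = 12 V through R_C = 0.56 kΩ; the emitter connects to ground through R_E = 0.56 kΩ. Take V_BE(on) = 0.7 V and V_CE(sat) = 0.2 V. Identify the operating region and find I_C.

active; I_C ≈ 2.7 mA

Assume active. Base-emitter loop: I_B = (V_BB − V_BE)/(R_B + (β+1)R_E) = (4.2 − 0.7)/(150 + 201×0.56) = 0.0133 mA.
I_C = β·I_B = 200×0.0133 = 2.67 mA.
V_CE = V_CC − I_C·R_C − I_E·R_E = 12 − 2.67×0.56 − 2.68×0.56 = 9.01 V > V_CE(sat), so the active-region assumption holds.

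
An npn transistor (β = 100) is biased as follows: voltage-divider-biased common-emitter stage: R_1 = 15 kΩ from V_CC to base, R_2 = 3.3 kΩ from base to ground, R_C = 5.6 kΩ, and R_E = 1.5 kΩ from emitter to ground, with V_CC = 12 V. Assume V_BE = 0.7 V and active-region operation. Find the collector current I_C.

I_C ≈ 0.95 mA

Thevenize the base divider: V_Th = V_CC·R_2/(R_1+R_2) = 12×3.3/18.3 = 2.16 V, R_Th = R_1‖R_2 = 2.7 kΩ.
Base-emitter loop: V_Th = I_B·R_Th + V_BE + (β+1)I_B·R_E, so I_B = (2.16 − 0.7) / (2.7 + 101×1.5) = 0.00949 mA.
I_C = β·I_B = 100×0.00949 = 0.949 mA, and I_E = (β+1)I_B = 0.959 mA.
V_CE = V_CC − I_C·R_C − I_E·R_E = 12 − 0.949×5.6 − 0.959×1.5 = 5.25 V.
V_CE = 5.25 V > 0.2 V confirms active-region operation.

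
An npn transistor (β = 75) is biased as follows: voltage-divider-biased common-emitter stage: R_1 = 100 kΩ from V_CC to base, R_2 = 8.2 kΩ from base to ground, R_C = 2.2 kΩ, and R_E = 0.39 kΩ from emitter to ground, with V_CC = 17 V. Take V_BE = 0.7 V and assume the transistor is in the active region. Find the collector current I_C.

I_C ≈ 1.2 mA

Thevenize the base divider: V_Th = V_CC·R_2/(R_1+R_2) = 17×8.2/108 = 1.29 V, R_Th = R_1‖R_2 = 7.58 kΩ.
Base-emitter loop: V_Th = I_B·R_Th + V_BE + (β+1)I_B·R_E, so I_B = (1.29 − 0.7) / (7.58 + 76×0.39) = 0.0158 mA.
I_C = β·I_B = 75×0.0158 = 1.19 mA, and I_E = (β+1)I_B = 1.2 mA.
V_CE = V_CC − I_C·R_C − I_E·R_E = 17 − 1.19×2.2 − 1.2×0.39 = 13.9 V.
V_CE = 13.9 V > 0.2 V confirms active-region operation.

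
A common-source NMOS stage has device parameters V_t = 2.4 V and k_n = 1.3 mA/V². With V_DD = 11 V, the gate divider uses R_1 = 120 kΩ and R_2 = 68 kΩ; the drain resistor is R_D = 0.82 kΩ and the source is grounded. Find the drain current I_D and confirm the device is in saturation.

I_D ≈ 1.6 mA

V_G = V_DD·R_2/(R_1+R_2) = 11×68/188 = 3.98 V. With the source grounded, V_GS = V_G = 3.98 V.
Assume saturation: I_D = (k_n/2)(V_GS − V_t)² = (1.3/2)×(3.98 − 2.4)² = 0.65×1.58² = 1.62 mA.
V_DS = V_DD − I_D·R_D = 11 − 1.62×0.82 = 9.67 V.
Saturation requires V_DS ≥ V_GS − V_t = 1.58 V; 9.67 ≥ 1.58 ✓.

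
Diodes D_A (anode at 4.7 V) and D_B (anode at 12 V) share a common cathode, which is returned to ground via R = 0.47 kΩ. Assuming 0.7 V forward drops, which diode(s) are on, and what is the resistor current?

Only D_B conducts; I_R ≈ 24 mA

Assume both conduct. Then node N would need to be at both 4.7−0.7 = 4 V and 12−0.7 = 11.3 V, which is impossible.
Assume only D_B conducts: V_N = 12 − 0.7 = 11.3 V, so I_R = 11.3/0.47 = 24 mA.
Check D_A: its anode-to-cathode voltage is 4.7 − 11.3 = -6.6 V < 0.7 V, so it is off. The assumption is consistent.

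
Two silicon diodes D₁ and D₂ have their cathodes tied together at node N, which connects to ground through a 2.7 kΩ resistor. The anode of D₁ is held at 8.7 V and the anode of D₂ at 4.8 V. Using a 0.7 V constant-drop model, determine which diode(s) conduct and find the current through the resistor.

Only D₁ conducts; I_R ≈ 3 mA

Assume both conduct. Then node N would need to be at both 8.7−0.7 = 8 V and 4.8−0.7 = 4.1 V, which is impossible.
Assume only D₁ conducts: V_N = 8.7 − 0.7 = 8 V, so I_R = 8/2.7 = 2.96 mA.
Check D₂: its anode-to-cathode voltage is 4.8 − 8 = -3.2 V < 0.7 V, so it is off. The assumption is consistent.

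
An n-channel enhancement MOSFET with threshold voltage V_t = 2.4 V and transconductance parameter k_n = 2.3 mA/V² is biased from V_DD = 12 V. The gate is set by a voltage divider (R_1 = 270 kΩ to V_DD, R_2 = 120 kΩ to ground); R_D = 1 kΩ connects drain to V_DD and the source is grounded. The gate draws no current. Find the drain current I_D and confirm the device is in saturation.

I_D ≈ 1.9 mA

V_G = V_DD·R_2/(R_1+R_2) = 12×120/390 = 3.69 V. With the source grounded, V_GS = V_G = 3.69 V.
Assume saturation: I_D = (k_n/2)(V_GS − V_t)² = (2.3/2)×(3.69 − 2.4)² = 1.15×1.29² = 1.92 mA.
V_DS = V_DD − I_D·R_D = 12 − 1.92×1 = 10.1 V.
Saturation requires V_DS ≥ V_GS − V_t = 1.29 V; 10.1 ≥ 1.29 ✓.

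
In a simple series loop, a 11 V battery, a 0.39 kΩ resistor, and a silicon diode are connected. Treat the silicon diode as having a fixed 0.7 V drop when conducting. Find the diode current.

KVL around the loop: 11 = V_D + I·R = 0.7 + I × 0.39 kΩ.
So I = (11 − 0.7) / 0.39 kΩ = 10.3 / 0.39 = 26.4 mA.

I ≈ 26 mA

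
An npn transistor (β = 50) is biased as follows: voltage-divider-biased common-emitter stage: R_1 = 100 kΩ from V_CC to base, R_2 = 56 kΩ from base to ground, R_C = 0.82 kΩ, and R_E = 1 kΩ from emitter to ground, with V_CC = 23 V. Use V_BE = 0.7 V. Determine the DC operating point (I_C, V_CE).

I_C ≈ 4.3 mA, V_CE ≈ 15 V

Thevenize the base divider: V_Th = V_CC·R_2/(R_1+R_2) = 23×56/156 = 8.26 V, R_Th = R_1‖R_2 = 35.9 kΩ.
Base-emitter loop: V_Th = I_B·R_Th + V_BE + (β+1)I_B·R_E, so I_B = (8.26 − 0.7) / (35.9 + 51×1) = 0.087 mA.
I_C = β·I_B = 50×0.087 = 4.35 mA, and I_E = (β+1)I_B = 4.43 mA.
V_CE = V_CC − I_C·R_C − I_E·R_E = 23 − 4.35×0.82 − 4.43×1 = 15 V.
V_CE = 15 V > 0.2 V confirms active-region operation.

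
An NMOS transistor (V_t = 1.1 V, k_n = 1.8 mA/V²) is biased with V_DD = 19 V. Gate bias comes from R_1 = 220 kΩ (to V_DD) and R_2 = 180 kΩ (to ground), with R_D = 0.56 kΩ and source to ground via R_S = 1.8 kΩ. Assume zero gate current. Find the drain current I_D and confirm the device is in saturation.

I_D ≈ 3.1 mA

V_G = V_DD·R_2/(R_1+R_2) = 19×180/400 = 8.55 V.
Assume saturation: I_D = (k_n/2)(V_GS − V_t)² with V_GS = V_G − I_D·R_S = 8.55 − 1.8·I_D.
Substituting gives 2.92·I_D² − 25.1·I_D + 50 = 0, with roots I_D = 3.11 or 5.51 mA.
The root I_D = 5.51 mA gives V_GS = -1.38 V ≤ V_t, so take I_D = 3.11 mA.
Then V_GS = 2.96 V and V_DS = V_DD − I_D(R_D+R_S) = 19 − 3.11×2.36 = 11.7 V.
Saturation requires V_DS ≥ V_GS − V_t = 1.86 V; 11.7 ≥ 1.86 ✓.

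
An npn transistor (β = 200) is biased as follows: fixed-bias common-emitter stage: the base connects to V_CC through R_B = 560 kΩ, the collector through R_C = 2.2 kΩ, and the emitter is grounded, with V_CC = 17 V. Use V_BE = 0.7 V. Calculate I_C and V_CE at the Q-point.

I_C ≈ 5.8 mA, V_CE ≈ 4.2 V

Base loop: V_CC = I_B·R_B + V_BE, so I_B = (17 − 0.7)/560 kΩ = 0.0291 mA.
In the active region I_C = β·I_B = 200 × 0.0291 = 5.82 mA.
Collector loop: V_CE = V_CC − I_C·R_C = 17 − 5.82×2.2 = 4.19 V.
Since V_CE = 4.19 V > V_CE(sat) ≈ 0.2 V, the transistor is in the active region as assumed.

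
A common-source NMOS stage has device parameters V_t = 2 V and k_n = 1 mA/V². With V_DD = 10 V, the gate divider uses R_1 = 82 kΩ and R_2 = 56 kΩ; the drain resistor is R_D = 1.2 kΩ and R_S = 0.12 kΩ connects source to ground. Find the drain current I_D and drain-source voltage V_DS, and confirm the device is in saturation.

V_G = V_DD·R_2/(R_1+R_2) = 10×56/138 = 4.06 V.
Assume saturation: I_D = (k_n/2)(V_GS − V_t)² with V_GS = V_G − I_D·R_S = 4.06 − 0.12·I_D.
Substituting gives 0.0072·I_D² − 1.25·I_D + 2.12 = 0, with roots I_D = 1.72 or 171 mA.
The root I_D = 171 mA gives V_GS = -16.5 V ≤ V_t, so take I_D = 1.72 mA.
Then V_GS = 3.85 V and V_DS = V_DD − I_D(R_D+R_S) = 10 − 1.72×1.32 = 7.74 V.
Saturation requires V_DS ≥ V_GS − V_t = 1.85 V; 7.74 ≥ 1.85 ✓.

I_D ≈ 1.7 mA, V_DS ≈ 7.7 V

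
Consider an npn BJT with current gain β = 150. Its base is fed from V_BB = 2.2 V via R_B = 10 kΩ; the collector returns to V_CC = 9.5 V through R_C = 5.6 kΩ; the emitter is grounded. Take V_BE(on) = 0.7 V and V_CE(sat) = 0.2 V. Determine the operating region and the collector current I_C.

Assume active: I_B = (2.2 − 0.7)/10 = 0.15 mA, giving I_C = β·I_B = 22.5 mA.
But then V_CE = 9.5 − 22.5×5.6 = -117 V < V_CE(sat) = 0.2 V — impossible in the active region.
So the transistor is saturated. With V_CE = 0.2 V, I_C = (V_CC − 0.2)/R_C = 9.3/5.6 = 1.66 mA.
Check: β·I_B = 22.5 mA > I_C = 1.66 mA, confirming saturation.

saturation; I_C ≈ 1.7 mA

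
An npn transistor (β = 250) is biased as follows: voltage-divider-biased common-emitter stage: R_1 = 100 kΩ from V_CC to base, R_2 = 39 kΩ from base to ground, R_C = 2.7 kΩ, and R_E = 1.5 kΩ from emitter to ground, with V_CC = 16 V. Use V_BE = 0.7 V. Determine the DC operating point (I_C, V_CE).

I_C ≈ 2.3 mA, V_CE ≈ 6.2 V

Thevenize the base divider: V_Th = V_CC·R_2/(R_1+R_2) = 16×39/139 = 4.49 V, R_Th = R_1‖R_2 = 28.1 kΩ.
Base-emitter loop: V_Th = I_B·R_Th + V_BE + (β+1)I_B·R_E, so I_B = (4.49 − 0.7) / (28.1 + 251×1.5) = 0.00937 mA.
I_C = β·I_B = 250×0.00937 = 2.34 mA, and I_E = (β+1)I_B = 2.35 mA.
V_CE = V_CC − I_C·R_C − I_E·R_E = 16 − 2.34×2.7 − 2.35×1.5 = 6.15 V.
V_CE = 6.15 V > 0.2 V confirms active-region operation.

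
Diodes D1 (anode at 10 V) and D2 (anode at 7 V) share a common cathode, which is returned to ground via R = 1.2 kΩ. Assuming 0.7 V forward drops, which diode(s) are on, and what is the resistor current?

Assume both conduct. Then node N would need to be at both 10−0.7 = 9.3 V and 7−0.7 = 6.3 V, which is impossible.
Assume only D1 conducts: V_N = 10 − 0.7 = 9.3 V, so I_R = 9.3/1.2 = 7.75 mA.
Check D2: its anode-to-cathode voltage is 7 − 9.3 = -2.3 V < 0.7 V, so it is off. The assumption is consistent.

Only D1 conducts; I_R ≈ 7.8 mA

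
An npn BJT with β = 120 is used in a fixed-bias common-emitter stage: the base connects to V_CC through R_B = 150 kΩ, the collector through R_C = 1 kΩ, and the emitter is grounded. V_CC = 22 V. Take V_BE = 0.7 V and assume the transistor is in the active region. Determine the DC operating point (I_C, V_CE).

I_C ≈ 17 mA, V_CE ≈ 5 V

Base loop: V_CC = I_B·R_B + V_BE, so I_B = (22 − 0.7)/150 kΩ = 0.142 mA.
In the active region I_C = β·I_B = 120 × 0.142 = 17 mA.
Collector loop: V_CE = V_CC − I_C·R_C = 22 − 17×1 = 4.96 V.
Since V_CE = 4.96 V > V_CE(sat) ≈ 0.2 V, the transistor is in the active region as assumed.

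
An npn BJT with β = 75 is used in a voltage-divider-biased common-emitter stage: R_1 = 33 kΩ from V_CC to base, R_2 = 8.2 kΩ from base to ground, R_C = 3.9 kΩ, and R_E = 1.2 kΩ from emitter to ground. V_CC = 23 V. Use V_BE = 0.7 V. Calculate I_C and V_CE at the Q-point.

Thevenize the base divider: V_Th = V_CC·R_2/(R_1+R_2) = 23×8.2/41.2 = 4.58 V, R_Th = R_1‖R_2 = 6.57 kΩ.
Base-emitter loop: V_Th = I_B·R_Th + V_BE + (β+1)I_B·R_E, so I_B = (4.58 − 0.7) / (6.57 + 76×1.2) = 0.0397 mA.
I_C = β·I_B = 75×0.0397 = 2.97 mA, and I_E = (β+1)I_B = 3.01 mA.
V_CE = V_CC − I_C·R_C − I_E·R_E = 23 − 2.97×3.9 − 3.01×1.2 = 7.78 V.
V_CE = 7.78 V > 0.2 V confirms active-region operation.

I_C ≈ 3 mA, V_CE ≈ 7.8 V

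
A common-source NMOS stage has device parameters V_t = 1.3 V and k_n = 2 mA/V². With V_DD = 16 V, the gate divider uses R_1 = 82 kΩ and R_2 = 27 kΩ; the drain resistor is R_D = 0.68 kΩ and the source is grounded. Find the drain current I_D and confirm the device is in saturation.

V_G = V_DD·R_2/(R_1+R_2) = 16×27/109 = 3.96 V. With the source grounded, V_GS = V_G = 3.96 V.
Assume saturation: I_D = (k_n/2)(V_GS − V_t)² = (2/2)×(3.96 − 1.3)² = 1×2.66² = 7.09 mA.
V_DS = V_DD − I_D·R_D = 16 − 7.09×0.68 = 11.2 V.
Saturation requires V_DS ≥ V_GS − V_t = 2.66 V; 11.2 ≥ 2.66 ✓.

I_D ≈ 7.1 mA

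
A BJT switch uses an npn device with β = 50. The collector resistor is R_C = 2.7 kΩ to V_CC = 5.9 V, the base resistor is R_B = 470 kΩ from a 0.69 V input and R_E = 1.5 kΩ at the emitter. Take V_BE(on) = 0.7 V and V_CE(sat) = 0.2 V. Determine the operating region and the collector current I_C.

cutoff; I_C ≈ 0

V_BB = 0.69 V ≤ V_BE(on) = 0.7 V, so the base-emitter junction is not forward biased.
The transistor is in cutoff: I_B = I_C = 0.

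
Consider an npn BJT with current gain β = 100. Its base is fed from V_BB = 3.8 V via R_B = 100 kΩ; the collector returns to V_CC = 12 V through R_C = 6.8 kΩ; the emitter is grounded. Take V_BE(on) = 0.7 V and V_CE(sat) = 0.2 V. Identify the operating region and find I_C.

saturation; I_C ≈ 1.7 mA

Assume active: I_B = (3.8 − 0.7)/100 = 0.031 mA, giving I_C = β·I_B = 3.1 mA.
But then V_CE = 12 − 3.1×6.8 = -9.08 V < V_CE(sat) = 0.2 V — impossible in the active region.
So the transistor is saturated. With V_CE = 0.2 V, I_C = (V_CC − 0.2)/R_C = 11.8/6.8 = 1.74 mA.
Check: β·I_B = 3.1 mA > I_C = 1.74 mA, confirming saturation.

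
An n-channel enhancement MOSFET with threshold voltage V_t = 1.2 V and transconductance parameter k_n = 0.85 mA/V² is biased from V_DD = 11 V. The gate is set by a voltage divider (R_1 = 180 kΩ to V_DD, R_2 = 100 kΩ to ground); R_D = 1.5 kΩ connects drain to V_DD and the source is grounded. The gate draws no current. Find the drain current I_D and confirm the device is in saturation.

V_G = V_DD·R_2/(R_1+R_2) = 11×100/280 = 3.93 V. With the source grounded, V_GS = V_G = 3.93 V.
Assume saturation: I_D = (k_n/2)(V_GS − V_t)² = (0.85/2)×(3.93 − 1.2)² = 0.425×2.73² = 3.16 mA.
V_DS = V_DD − I_D·R_D = 11 − 3.16×1.5 = 6.25 V.
Saturation requires V_DS ≥ V_GS − V_t = 2.73 V; 6.25 ≥ 2.73 ✓.

I_D ≈ 3.2 mA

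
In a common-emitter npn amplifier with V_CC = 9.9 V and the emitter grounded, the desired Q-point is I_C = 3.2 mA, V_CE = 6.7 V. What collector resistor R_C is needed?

Collector loop: V_CC = I_C·R_C + V_CE.
R_C = (V_CC − V_CE)/I_C = (9.9 − 6.7)/3.2 = 1 kΩ.

R_C ≈ 1 kΩ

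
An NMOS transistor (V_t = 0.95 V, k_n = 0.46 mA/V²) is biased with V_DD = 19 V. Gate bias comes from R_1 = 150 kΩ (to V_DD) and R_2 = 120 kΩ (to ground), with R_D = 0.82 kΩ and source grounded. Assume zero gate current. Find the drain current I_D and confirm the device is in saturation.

V_G = V_DD·R_2/(R_1+R_2) = 19×120/270 = 8.44 V. With the source grounded, V_GS = V_G = 8.44 V.
Assume saturation: I_D = (k_n/2)(V_GS − V_t)² = (0.46/2)×(8.44 − 0.95)² = 0.23×7.49² = 12.9 mA.
V_DS = V_DD − I_D·R_D = 19 − 12.9×0.82 = 8.41 V.
Saturation requires V_DS ≥ V_GS − V_t = 7.49 V; 8.41 ≥ 7.49 ✓.

I_D ≈ 13 mA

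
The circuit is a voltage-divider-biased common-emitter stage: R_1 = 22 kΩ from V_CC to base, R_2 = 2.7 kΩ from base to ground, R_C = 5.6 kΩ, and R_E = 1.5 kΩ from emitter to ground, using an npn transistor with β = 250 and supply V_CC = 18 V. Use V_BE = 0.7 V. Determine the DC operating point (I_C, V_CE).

Thevenize the base divider: V_Th = V_CC·R_2/(R_1+R_2) = 18×2.7/24.7 = 1.97 V, R_Th = R_1‖R_2 = 2.4 kΩ.
Base-emitter loop: V_Th = I_B·R_Th + V_BE + (β+1)I_B·R_E, so I_B = (1.97 − 0.7) / (2.4 + 251×1.5) = 0.00335 mA.
I_C = β·I_B = 250×0.00335 = 0.836 mA, and I_E = (β+1)I_B = 0.84 mA.
V_CE = V_CC − I_C·R_C − I_E·R_E = 18 − 0.836×5.6 − 0.84×1.5 = 12.1 V.
V_CE = 12.1 V > 0.2 V confirms active-region operation.

I_C ≈ 0.84 mA, V_CE ≈ 12 V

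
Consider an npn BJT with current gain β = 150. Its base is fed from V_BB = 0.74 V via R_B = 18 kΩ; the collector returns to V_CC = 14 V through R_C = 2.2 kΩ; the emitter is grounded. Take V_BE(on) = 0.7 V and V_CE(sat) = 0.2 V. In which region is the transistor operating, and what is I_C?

active; I_C ≈ 0.33 mA

Assume active. Base-emitter loop: I_B = (V_BB − V_BE)/R_B = (0.74 − 0.7)/18 = 0.00222 mA.
I_C = β·I_B = 150×0.00222 = 0.333 mA.
V_CE = V_CC − I_C·R_C = 14 − 0.333×2.2 = 13.3 V > V_CE(sat), so the active-region assumption holds.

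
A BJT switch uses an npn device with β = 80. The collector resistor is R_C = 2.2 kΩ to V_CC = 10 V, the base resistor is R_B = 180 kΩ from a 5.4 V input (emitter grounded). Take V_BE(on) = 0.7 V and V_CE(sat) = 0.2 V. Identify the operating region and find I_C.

active; I_C ≈ 2.1 mA

Assume active. Base-emitter loop: I_B = (V_BB − V_BE)/R_B = (5.4 − 0.7)/180 = 0.0261 mA.
I_C = β·I_B = 80×0.0261 = 2.09 mA.
V_CE = V_CC − I_C·R_C = 10 − 2.09×2.2 = 5.4 V > V_CE(sat), so the active-region assumption holds.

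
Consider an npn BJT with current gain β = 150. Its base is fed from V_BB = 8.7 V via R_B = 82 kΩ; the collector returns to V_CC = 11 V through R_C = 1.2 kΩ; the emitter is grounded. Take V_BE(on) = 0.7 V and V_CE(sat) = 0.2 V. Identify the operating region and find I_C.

saturation; I_C ≈ 9 mA

Assume active: I_B = (8.7 − 0.7)/82 = 0.0976 mA, giving I_C = β·I_B = 14.6 mA.
But then V_CE = 11 − 14.6×1.2 = -6.56 V < V_CE(sat) = 0.2 V — impossible in the active region.
So the transistor is saturated. With V_CE = 0.2 V, I_C = (V_CC − 0.2)/R_C = 10.8/1.2 = 9 mA.
Check: β·I_B = 14.6 mA > I_C = 9 mA, confirming saturation.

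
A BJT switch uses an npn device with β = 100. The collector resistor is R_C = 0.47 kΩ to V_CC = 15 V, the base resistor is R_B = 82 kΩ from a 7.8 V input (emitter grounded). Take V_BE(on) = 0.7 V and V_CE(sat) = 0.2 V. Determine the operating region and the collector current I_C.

active; I_C ≈ 8.7 mA

Assume active. Base-emitter loop: I_B = (V_BB − V_BE)/R_B = (7.8 − 0.7)/82 = 0.0866 mA.
I_C = β·I_B = 100×0.0866 = 8.66 mA.
V_CE = V_CC − I_C·R_C = 15 − 8.66×0.47 = 10.9 V > V_CE(sat), so the active-region assumption holds.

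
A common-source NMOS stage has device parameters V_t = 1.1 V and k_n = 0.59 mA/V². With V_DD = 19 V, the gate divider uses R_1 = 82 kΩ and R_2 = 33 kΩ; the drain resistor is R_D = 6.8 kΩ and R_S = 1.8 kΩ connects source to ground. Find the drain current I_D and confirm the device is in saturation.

V_G = V_DD·R_2/(R_1+R_2) = 19×33/115 = 5.45 V.
Assume saturation: I_D = (k_n/2)(V_GS − V_t)² with V_GS = V_G − I_D·R_S = 5.45 − 1.8·I_D.
Substituting gives 0.956·I_D² − 5.62·I_D + 5.59 = 0, with roots I_D = 1.27 or 4.62 mA.
The root I_D = 4.62 mA gives V_GS = -2.86 V ≤ V_t, so take I_D = 1.27 mA.
Then V_GS = 3.17 V and V_DS = V_DD − I_D(R_D+R_S) = 19 − 1.27×8.6 = 8.11 V.
Saturation requires V_DS ≥ V_GS − V_t = 2.07 V; 8.11 ≥ 2.07 ✓.

I_D ≈ 1.3 mA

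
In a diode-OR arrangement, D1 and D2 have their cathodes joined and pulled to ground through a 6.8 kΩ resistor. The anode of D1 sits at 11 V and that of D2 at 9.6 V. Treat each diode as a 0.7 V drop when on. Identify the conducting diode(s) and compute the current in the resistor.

Assume both conduct. Then node N would need to be at both 11−0.7 = 10.3 V and 9.6−0.7 = 8.9 V, which is impossible.
Assume only D1 conducts: V_N = 11 − 0.7 = 10.3 V, so I_R = 10.3/6.8 = 1.51 mA.
Check D2: its anode-to-cathode voltage is 9.6 − 10.3 = -0.7 V < 0.7 V, so it is off. The assumption is consistent.

Only D1 conducts; I_R ≈ 1.5 mA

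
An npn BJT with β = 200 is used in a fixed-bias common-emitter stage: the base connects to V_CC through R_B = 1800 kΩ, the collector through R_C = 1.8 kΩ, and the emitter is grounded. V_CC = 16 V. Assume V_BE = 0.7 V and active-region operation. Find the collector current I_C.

I_C ≈ 1.7 mA

Base loop: V_CC = I_B·R_B + V_BE, so I_B = (16 − 0.7)/1800 kΩ = 0.0085 mA.
In the active region I_C = β·I_B = 200 × 0.0085 = 1.7 mA.
Collector loop: V_CE = V_CC − I_C·R_C = 16 − 1.7×1.8 = 12.9 V.
Since V_CE = 12.9 V > V_CE(sat) ≈ 0.2 V, the transistor is in the active region as assumed.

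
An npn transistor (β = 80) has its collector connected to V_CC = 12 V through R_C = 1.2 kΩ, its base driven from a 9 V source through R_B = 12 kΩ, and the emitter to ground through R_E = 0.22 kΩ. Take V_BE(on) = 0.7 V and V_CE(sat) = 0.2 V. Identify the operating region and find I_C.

Assume active: I_B = (9 − 0.7)/(12 + 81×0.22) = 0.278 mA, I_C = β·I_B = 22.3 mA.
Then V_CE = 12 − 22.3×1.2 − 22.5×0.22 = -19.7 V < 0.2 V — the active assumption fails.
Re-solve with V_CE = 0.2 V. KCL at the emitter: V_E/R_E = (V_BB−0.7−V_E)/R_B + (V_CC−0.2−V_E)/R_C, giving V_E = 1.93 V.
I_C = (V_CC − 0.2 − V_E)/R_C = (11.8 − 1.93)/1.2 = 8.23 mA.
Check: I_B = (8.3 − 1.93)/12 = 0.531 mA, and β·I_B = 42.5 mA > I_C, confirming saturation.

saturation; I_C ≈ 8.2 mA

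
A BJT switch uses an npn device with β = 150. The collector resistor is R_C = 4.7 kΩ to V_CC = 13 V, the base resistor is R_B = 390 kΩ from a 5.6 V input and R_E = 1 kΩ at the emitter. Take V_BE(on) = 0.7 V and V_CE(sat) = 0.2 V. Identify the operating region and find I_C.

Assume active. Base-emitter loop: I_B = (V_BB − V_BE)/(R_B + (β+1)R_E) = (5.6 − 0.7)/(390 + 151×1) = 0.00906 mA.
I_C = β·I_B = 150×0.00906 = 1.36 mA.
V_CE = V_CC − I_C·R_C − I_E·R_E = 13 − 1.36×4.7 − 1.37×1 = 5.25 V > V_CE(sat), so the active-region assumption holds.

active; I_C ≈ 1.4 mA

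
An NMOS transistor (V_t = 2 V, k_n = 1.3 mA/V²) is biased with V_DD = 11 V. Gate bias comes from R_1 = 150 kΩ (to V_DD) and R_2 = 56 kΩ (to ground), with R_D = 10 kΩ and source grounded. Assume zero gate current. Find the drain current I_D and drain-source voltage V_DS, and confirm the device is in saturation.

I_D ≈ 0.64 mA, V_DS ≈ 4.6 V

V_G = V_DD·R_2/(R_1+R_2) = 11×56/206 = 2.99 V. With the source grounded, V_GS = V_G = 2.99 V.
Assume saturation: I_D = (k_n/2)(V_GS − V_t)² = (1.3/2)×(2.99 − 2)² = 0.65×0.99² = 0.637 mA.
V_DS = V_DD − I_D·R_D = 11 − 0.637×10 = 4.63 V.
Saturation requires V_DS ≥ V_GS − V_t = 0.99 V; 4.63 ≥ 0.99 ✓.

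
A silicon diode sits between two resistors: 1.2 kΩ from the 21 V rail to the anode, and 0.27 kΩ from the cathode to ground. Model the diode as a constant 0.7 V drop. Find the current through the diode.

I ≈ 14 mA

The two resistors are in series with the diode, so KVL gives 21 = I·1.2 + 0.7 + I·0.27.
I = (21 − 0.7) / (1.2 + 0.27) kΩ = 20.3 / 1.47 = 13.8 mA.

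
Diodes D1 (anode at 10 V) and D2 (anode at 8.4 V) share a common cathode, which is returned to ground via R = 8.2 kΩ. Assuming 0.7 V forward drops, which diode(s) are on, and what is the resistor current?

Assume both conduct. Then node N would need to be at both 10−0.7 = 9.3 V and 8.4−0.7 = 7.7 V, which is impossible.
Assume only D1 conducts: V_N = 10 − 0.7 = 9.3 V, so I_R = 9.3/8.2 = 1.13 mA.
Check D2: its anode-to-cathode voltage is 8.4 − 9.3 = -0.9 V < 0.7 V, so it is off. The assumption is consistent.

Only D1 conducts; I_R ≈ 1.1 mA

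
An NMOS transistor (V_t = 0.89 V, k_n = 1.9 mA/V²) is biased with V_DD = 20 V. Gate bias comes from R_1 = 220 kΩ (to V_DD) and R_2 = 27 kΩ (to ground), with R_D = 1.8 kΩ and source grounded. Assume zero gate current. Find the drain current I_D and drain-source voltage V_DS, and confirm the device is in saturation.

V_G = V_DD·R_2/(R_1+R_2) = 20×27/247 = 2.19 V. With the source grounded, V_GS = V_G = 2.19 V.
Assume saturation: I_D = (k_n/2)(V_GS − V_t)² = (1.9/2)×(2.19 − 0.89)² = 0.95×1.3² = 1.6 mA.
V_DS = V_DD − I_D·R_D = 20 − 1.6×1.8 = 17.1 V.
Saturation requires V_DS ≥ V_GS − V_t = 1.3 V; 17.1 ≥ 1.3 ✓.

I_D ≈ 1.6 mA, V_DS ≈ 17 V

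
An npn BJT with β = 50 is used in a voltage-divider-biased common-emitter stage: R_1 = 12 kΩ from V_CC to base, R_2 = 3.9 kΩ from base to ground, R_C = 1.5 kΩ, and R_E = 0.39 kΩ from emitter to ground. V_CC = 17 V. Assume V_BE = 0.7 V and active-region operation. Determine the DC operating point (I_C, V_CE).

Thevenize the base divider: V_Th = V_CC·R_2/(R_1+R_2) = 17×3.9/15.9 = 4.17 V, R_Th = R_1‖R_2 = 2.94 kΩ.
Base-emitter loop: V_Th = I_B·R_Th + V_BE + (β+1)I_B·R_E, so I_B = (4.17 − 0.7) / (2.94 + 51×0.39) = 0.152 mA.
I_C = β·I_B = 50×0.152 = 7.6 mA, and I_E = (β+1)I_B = 7.75 mA.
V_CE = V_CC − I_C·R_C − I_E·R_E = 17 − 7.6×1.5 − 7.75×0.39 = 2.58 V.
V_CE = 2.58 V > 0.2 V confirms active-region operation.

I_C ≈ 7.6 mA, V_CE ≈ 2.6 V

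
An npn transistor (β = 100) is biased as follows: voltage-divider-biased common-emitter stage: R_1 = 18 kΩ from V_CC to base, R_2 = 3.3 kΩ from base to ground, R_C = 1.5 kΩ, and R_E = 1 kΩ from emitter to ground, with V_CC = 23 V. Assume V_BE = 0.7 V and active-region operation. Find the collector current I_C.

Thevenize the base divider: V_Th = V_CC·R_2/(R_1+R_2) = 23×3.3/21.3 = 3.56 V, R_Th = R_1‖R_2 = 2.79 kΩ.
Base-emitter loop: V_Th = I_B·R_Th + V_BE + (β+1)I_B·R_E, so I_B = (3.56 − 0.7) / (2.79 + 101×1) = 0.0276 mA.
I_C = β·I_B = 100×0.0276 = 2.76 mA, and I_E = (β+1)I_B = 2.79 mA.
V_CE = V_CC − I_C·R_C − I_E·R_E = 23 − 2.76×1.5 − 2.79×1 = 16.1 V.
V_CE = 16.1 V > 0.2 V confirms active-region operation.

I_C ≈ 2.8 mA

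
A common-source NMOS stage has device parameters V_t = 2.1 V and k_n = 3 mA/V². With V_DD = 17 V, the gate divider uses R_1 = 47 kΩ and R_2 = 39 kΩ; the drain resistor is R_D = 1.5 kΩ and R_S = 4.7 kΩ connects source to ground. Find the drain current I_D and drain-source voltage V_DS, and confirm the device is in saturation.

V_G = V_DD·R_2/(R_1+R_2) = 17×39/86 = 7.71 V.
Assume saturation: I_D = (k_n/2)(V_GS − V_t)² with V_GS = V_G − I_D·R_S = 7.71 − 4.7·I_D.
Substituting gives 33.1·I_D² − 80.1·I_D + 47.2 = 0, with roots I_D = 1.02 or 1.4 mA.
The root I_D = 1.4 mA gives V_GS = 1.13 V ≤ V_t, so take I_D = 1.02 mA.
Then V_GS = 2.92 V and V_DS = V_DD − I_D(R_D+R_S) = 17 − 1.02×6.2 = 10.7 V.
Saturation requires V_DS ≥ V_GS − V_t = 0.824 V; 10.7 ≥ 0.824 ✓.

I_D ≈ 1 mA, V_DS ≈ 11 V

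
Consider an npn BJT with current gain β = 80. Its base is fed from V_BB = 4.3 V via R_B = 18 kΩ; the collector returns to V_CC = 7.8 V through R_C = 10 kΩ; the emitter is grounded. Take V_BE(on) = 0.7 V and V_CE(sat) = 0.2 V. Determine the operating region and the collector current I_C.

Assume active: I_B = (4.3 − 0.7)/18 = 0.2 mA, giving I_C = β·I_B = 16 mA.
But then V_CE = 7.8 − 16×10 = -152 V < V_CE(sat) = 0.2 V — impossible in the active region.
So the transistor is saturated. With V_CE = 0.2 V, I_C = (V_CC − 0.2)/R_C = 7.6/10 = 0.76 mA.
Check: β·I_B = 16 mA > I_C = 0.76 mA, confirming saturation.

saturation; I_C ≈ 0.76 mA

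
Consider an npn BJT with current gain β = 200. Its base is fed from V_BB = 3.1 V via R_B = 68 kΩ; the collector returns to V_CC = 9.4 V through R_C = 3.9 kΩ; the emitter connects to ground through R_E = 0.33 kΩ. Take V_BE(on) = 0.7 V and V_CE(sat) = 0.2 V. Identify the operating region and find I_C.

Assume active: I_B = (3.1 − 0.7)/(68 + 201×0.33) = 0.0179 mA, I_C = β·I_B = 3.57 mA.
Then V_CE = 9.4 − 3.57×3.9 − 3.59×0.33 = -5.72 V < 0.2 V — the active assumption fails.
Re-solve with V_CE = 0.2 V. KCL at the emitter: V_E/R_E = (V_BB−0.7−V_E)/R_B + (V_CC−0.2−V_E)/R_C, giving V_E = 0.725 V.
I_C = (V_CC − 0.2 − V_E)/R_C = (9.2 − 0.725)/3.9 = 2.17 mA.
Check: I_B = (2.4 − 0.725)/68 = 0.0246 mA, and β·I_B = 4.93 mA > I_C, confirming saturation.

saturation; I_C ≈ 2.2 mA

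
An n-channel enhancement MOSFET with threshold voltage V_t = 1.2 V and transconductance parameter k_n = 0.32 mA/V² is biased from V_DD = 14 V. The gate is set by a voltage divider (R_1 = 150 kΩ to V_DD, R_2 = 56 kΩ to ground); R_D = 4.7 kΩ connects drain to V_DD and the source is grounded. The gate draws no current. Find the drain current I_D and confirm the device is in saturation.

I_D ≈ 1.1 mA

V_G = V_DD·R_2/(R_1+R_2) = 14×56/206 = 3.81 V. With the source grounded, V_GS = V_G = 3.81 V.
Assume saturation: I_D = (k_n/2)(V_GS − V_t)² = (0.32/2)×(3.81 − 1.2)² = 0.16×2.61² = 1.09 mA.
V_DS = V_DD − I_D·R_D = 14 − 1.09×4.7 = 8.89 V.
Saturation requires V_DS ≥ V_GS − V_t = 2.61 V; 8.89 ≥ 2.61 ✓.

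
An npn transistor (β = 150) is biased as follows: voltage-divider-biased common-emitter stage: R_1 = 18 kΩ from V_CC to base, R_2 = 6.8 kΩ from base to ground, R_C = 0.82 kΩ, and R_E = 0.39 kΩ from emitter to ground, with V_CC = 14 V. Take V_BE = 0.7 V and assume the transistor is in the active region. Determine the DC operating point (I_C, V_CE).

I_C ≈ 7.4 mA, V_CE ≈ 5.1 V

Thevenize the base divider: V_Th = V_CC·R_2/(R_1+R_2) = 14×6.8/24.8 = 3.84 V, R_Th = R_1‖R_2 = 4.94 kΩ.
Base-emitter loop: V_Th = I_B·R_Th + V_BE + (β+1)I_B·R_E, so I_B = (3.84 − 0.7) / (4.94 + 151×0.39) = 0.0492 mA.
I_C = β·I_B = 150×0.0492 = 7.38 mA, and I_E = (β+1)I_B = 7.43 mA.
V_CE = V_CC − I_C·R_C − I_E·R_E = 14 − 7.38×0.82 − 7.43×0.39 = 5.06 V.
V_CE = 5.06 V > 0.2 V confirms active-region operation.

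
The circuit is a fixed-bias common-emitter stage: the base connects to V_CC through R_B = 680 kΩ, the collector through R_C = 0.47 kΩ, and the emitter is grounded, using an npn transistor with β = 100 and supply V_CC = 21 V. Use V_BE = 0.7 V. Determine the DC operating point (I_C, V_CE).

I_C ≈ 3 mA, V_CE ≈ 20 V

Base loop: V_CC = I_B·R_B + V_BE, so I_B = (21 − 0.7)/680 kΩ = 0.0299 mA.
In the active region I_C = β·I_B = 100 × 0.0299 = 2.99 mA.
Collector loop: V_CE = V_CC − I_C·R_C = 21 − 2.99×0.47 = 19.6 V.
Since V_CE = 19.6 V > V_CE(sat) ≈ 0.2 V, the transistor is in the active region as assumed.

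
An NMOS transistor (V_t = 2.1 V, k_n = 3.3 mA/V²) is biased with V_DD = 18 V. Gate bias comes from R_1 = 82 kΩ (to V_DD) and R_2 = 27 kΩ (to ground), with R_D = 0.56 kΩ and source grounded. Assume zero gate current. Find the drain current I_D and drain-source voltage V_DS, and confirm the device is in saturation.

I_D ≈ 9.2 mA, V_DS ≈ 13 V

V_G = V_DD·R_2/(R_1+R_2) = 18×27/109 = 4.46 V. With the source grounded, V_GS = V_G = 4.46 V.
Assume saturation: I_D = (k_n/2)(V_GS − V_t)² = (3.3/2)×(4.46 − 2.1)² = 1.65×2.36² = 9.18 mA.
V_DS = V_DD − I_D·R_D = 18 − 9.18×0.56 = 12.9 V.
Saturation requires V_DS ≥ V_GS − V_t = 2.36 V; 12.9 ≥ 2.36 ✓.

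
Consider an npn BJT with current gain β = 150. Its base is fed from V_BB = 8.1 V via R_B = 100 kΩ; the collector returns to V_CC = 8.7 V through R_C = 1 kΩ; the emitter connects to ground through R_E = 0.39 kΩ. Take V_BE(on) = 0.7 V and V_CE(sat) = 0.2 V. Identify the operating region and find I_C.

saturation; I_C ≈ 6.1 mA

Assume active: I_B = (8.1 − 0.7)/(100 + 151×0.39) = 0.0466 mA, I_C = β·I_B = 6.99 mA.
Then V_CE = 8.7 − 6.99×1 − 7.03×0.39 = -1.03 V < 0.2 V — the active assumption fails.
Re-solve with V_CE = 0.2 V. KCL at the emitter: V_E/R_E = (V_BB−0.7−V_E)/R_B + (V_CC−0.2−V_E)/R_C, giving V_E = 2.4 V.
I_C = (V_CC − 0.2 − V_E)/R_C = (8.5 − 2.4)/1 = 6.1 mA.
Check: I_B = (7.4 − 2.4)/100 = 0.05 mA, and β·I_B = 7.5 mA > I_C, confirming saturation.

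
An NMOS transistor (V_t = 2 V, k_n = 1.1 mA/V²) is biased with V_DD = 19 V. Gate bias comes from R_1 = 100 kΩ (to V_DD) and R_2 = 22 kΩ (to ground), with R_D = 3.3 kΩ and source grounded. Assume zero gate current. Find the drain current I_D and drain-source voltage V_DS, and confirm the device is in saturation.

V_G = V_DD·R_2/(R_1+R_2) = 19×22/122 = 3.43 V. With the source grounded, V_GS = V_G = 3.43 V.
Assume saturation: I_D = (k_n/2)(V_GS − V_t)² = (1.1/2)×(3.43 − 2)² = 0.55×1.43² = 1.12 mA.
V_DS = V_DD − I_D·R_D = 19 − 1.12×3.3 = 15.3 V.
Saturation requires V_DS ≥ V_GS − V_t = 1.43 V; 15.3 ≥ 1.43 ✓.

I_D ≈ 1.1 mA, V_DS ≈ 15 V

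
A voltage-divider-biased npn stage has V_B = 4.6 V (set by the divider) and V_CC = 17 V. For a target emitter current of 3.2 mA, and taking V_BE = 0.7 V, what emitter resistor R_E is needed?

V_E = V_B − V_BE = 4.6 − 0.7 = 3.9 V.
R_E = V_E / I_E = 3.9 / 3.2 = 1.22 kΩ.

R_E ≈ 1.2 kΩ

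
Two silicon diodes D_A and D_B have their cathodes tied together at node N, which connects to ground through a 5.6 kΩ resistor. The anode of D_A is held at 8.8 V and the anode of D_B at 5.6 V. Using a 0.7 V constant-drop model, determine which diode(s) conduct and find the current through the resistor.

Assume both conduct. Then node N would need to be at both 8.8−0.7 = 8.1 V and 5.6−0.7 = 4.9 V, which is impossible.
Assume only D_A conducts: V_N = 8.8 − 0.7 = 8.1 V, so I_R = 8.1/5.6 = 1.45 mA.
Check D_B: its anode-to-cathode voltage is 5.6 − 8.1 = -2.5 V < 0.7 V, so it is off. The assumption is consistent.

Only D_A conducts; I_R ≈ 1.4 mA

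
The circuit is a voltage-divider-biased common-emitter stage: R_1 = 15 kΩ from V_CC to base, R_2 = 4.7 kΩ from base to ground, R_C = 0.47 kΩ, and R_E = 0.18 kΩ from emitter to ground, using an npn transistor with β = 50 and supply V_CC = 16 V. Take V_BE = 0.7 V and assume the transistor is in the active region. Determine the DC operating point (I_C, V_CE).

I_C ≈ 12 mA, V_CE ≈ 8 V

Thevenize the base divider: V_Th = V_CC·R_2/(R_1+R_2) = 16×4.7/19.7 = 3.82 V, R_Th = R_1‖R_2 = 3.58 kΩ.
Base-emitter loop: V_Th = I_B·R_Th + V_BE + (β+1)I_B·R_E, so I_B = (3.82 − 0.7) / (3.58 + 51×0.18) = 0.244 mA.
I_C = β·I_B = 50×0.244 = 12.2 mA, and I_E = (β+1)I_B = 12.5 mA.
V_CE = V_CC − I_C·R_C − I_E·R_E = 16 − 12.2×0.47 − 12.5×0.18 = 8.02 V.
V_CE = 8.02 V > 0.2 V confirms active-region operation.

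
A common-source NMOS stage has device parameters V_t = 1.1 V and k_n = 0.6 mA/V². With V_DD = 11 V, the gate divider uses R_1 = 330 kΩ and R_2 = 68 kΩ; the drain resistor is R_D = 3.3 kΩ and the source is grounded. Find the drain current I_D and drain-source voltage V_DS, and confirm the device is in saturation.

V_G = V_DD·R_2/(R_1+R_2) = 11×68/398 = 1.88 V. With the source grounded, V_GS = V_G = 1.88 V.
Assume saturation: I_D = (k_n/2)(V_GS − V_t)² = (0.6/2)×(1.88 − 1.1)² = 0.3×0.779² = 0.182 mA.
V_DS = V_DD − I_D·R_D = 11 − 0.182×3.3 = 10.4 V.
Saturation requires V_DS ≥ V_GS − V_t = 0.779 V; 10.4 ≥ 0.779 ✓.

I_D ≈ 0.18 mA, V_DS ≈ 10 V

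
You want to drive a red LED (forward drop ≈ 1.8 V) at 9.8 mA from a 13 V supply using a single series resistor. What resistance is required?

R ≈ 1.1 kΩ

The resistor drops V_S − V_D = 13 − 1.8 = 11.2 V at 9.8 mA.
R = 11.2 V / 9.8 mA = 1.14 kΩ.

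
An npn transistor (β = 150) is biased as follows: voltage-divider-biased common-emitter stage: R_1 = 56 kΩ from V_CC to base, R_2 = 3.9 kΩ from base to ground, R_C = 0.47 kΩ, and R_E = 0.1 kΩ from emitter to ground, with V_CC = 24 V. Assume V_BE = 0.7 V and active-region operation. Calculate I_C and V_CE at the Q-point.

Thevenize the base divider: V_Th = V_CC·R_2/(R_1+R_2) = 24×3.9/59.9 = 1.56 V, R_Th = R_1‖R_2 = 3.65 kΩ.
Base-emitter loop: V_Th = I_B·R_Th + V_BE + (β+1)I_B·R_E, so I_B = (1.56 − 0.7) / (3.65 + 151×0.1) = 0.046 mA.
I_C = β·I_B = 150×0.046 = 6.9 mA, and I_E = (β+1)I_B = 6.95 mA.
V_CE = V_CC − I_C·R_C − I_E·R_E = 24 − 6.9×0.47 − 6.95×0.1 = 20.1 V.
V_CE = 20.1 V > 0.2 V confirms active-region operation.

I_C ≈ 6.9 mA, V_CE ≈ 20 V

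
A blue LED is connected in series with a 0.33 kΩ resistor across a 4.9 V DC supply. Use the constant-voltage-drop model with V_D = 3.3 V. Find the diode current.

KVL around the loop: 4.9 = V_D + I·R = 3.3 + I × 0.33 kΩ.
So I = (4.9 − 3.3) / 0.33 kΩ = 1.6 / 0.33 = 4.85 mA.

I ≈ 4.8 mA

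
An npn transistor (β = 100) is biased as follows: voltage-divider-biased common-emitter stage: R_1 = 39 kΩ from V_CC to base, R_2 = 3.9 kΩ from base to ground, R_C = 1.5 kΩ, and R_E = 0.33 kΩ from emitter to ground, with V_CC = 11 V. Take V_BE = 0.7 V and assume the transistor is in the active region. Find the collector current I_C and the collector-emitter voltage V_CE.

I_C ≈ 0.81 mA, V_CE ≈ 9.5 V

Thevenize the base divider: V_Th = V_CC·R_2/(R_1+R_2) = 11×3.9/42.9 = 1 V, R_Th = R_1‖R_2 = 3.55 kΩ.
Base-emitter loop: V_Th = I_B·R_Th + V_BE + (β+1)I_B·R_E, so I_B = (1 − 0.7) / (3.55 + 101×0.33) = 0.00814 mA.
I_C = β·I_B = 100×0.00814 = 0.814 mA, and I_E = (β+1)I_B = 0.822 mA.
V_CE = V_CC − I_C·R_C − I_E·R_E = 11 − 0.814×1.5 − 0.822×0.33 = 9.51 V.
V_CE = 9.51 V > 0.2 V confirms active-region operation.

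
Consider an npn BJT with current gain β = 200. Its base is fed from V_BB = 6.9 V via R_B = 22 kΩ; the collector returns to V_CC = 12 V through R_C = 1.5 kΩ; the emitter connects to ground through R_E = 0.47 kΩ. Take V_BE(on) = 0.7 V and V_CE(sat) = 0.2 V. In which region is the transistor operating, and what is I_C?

saturation; I_C ≈ 6 mA

Assume active: I_B = (6.9 − 0.7)/(22 + 201×0.47) = 0.0532 mA, I_C = β·I_B = 10.6 mA.
Then V_CE = 12 − 10.6×1.5 − 10.7×0.47 = -9 V < 0.2 V — the active assumption fails.
Re-solve with V_CE = 0.2 V. KCL at the emitter: V_E/R_E = (V_BB−0.7−V_E)/R_B + (V_CC−0.2−V_E)/R_C, giving V_E = 2.87 V.
I_C = (V_CC − 0.2 − V_E)/R_C = (11.8 − 2.87)/1.5 = 5.95 mA.
Check: I_B = (6.2 − 2.87)/22 = 0.151 mA, and β·I_B = 30.3 mA > I_C, confirming saturation.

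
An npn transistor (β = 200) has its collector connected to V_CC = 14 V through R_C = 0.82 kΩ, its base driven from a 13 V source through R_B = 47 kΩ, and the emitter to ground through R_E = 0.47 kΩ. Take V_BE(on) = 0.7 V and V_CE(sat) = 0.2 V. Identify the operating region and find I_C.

Assume active: I_B = (13 − 0.7)/(47 + 201×0.47) = 0.0869 mA, I_C = β·I_B = 17.4 mA.
Then V_CE = 14 − 17.4×0.82 − 17.5×0.47 = -8.47 V < 0.2 V — the active assumption fails.
Re-solve with V_CE = 0.2 V. KCL at the emitter: V_E/R_E = (V_BB−0.7−V_E)/R_B + (V_CC−0.2−V_E)/R_C, giving V_E = 5.07 V.
I_C = (V_CC − 0.2 − V_E)/R_C = (13.8 − 5.07)/0.82 = 10.6 mA.
Check: I_B = (12.3 − 5.07)/47 = 0.154 mA, and β·I_B = 30.7 mA > I_C, confirming saturation.

saturation; I_C ≈ 11 mA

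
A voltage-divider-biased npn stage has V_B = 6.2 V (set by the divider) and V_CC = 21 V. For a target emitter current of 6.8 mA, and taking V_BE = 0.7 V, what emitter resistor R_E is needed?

V_E = V_B − V_BE = 6.2 − 0.7 = 5.5 V.
R_E = V_E / I_E = 5.5 / 6.8 = 0.809 kΩ.

R_E ≈ 0.81 kΩ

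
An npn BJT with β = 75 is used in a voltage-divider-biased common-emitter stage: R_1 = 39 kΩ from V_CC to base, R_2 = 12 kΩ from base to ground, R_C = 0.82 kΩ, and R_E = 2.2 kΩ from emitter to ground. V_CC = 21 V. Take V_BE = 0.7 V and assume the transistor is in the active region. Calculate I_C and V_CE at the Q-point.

I_C ≈ 1.8 mA, V_CE ≈ 16 V

Thevenize the base divider: V_Th = V_CC·R_2/(R_1+R_2) = 21×12/51 = 4.94 V, R_Th = R_1‖R_2 = 9.18 kΩ.
Base-emitter loop: V_Th = I_B·R_Th + V_BE + (β+1)I_B·R_E, so I_B = (4.94 − 0.7) / (9.18 + 76×2.2) = 0.024 mA.
I_C = β·I_B = 75×0.024 = 1.8 mA, and I_E = (β+1)I_B = 1.83 mA.
V_CE = V_CC − I_C·R_C − I_E·R_E = 21 − 1.8×0.82 − 1.83×2.2 = 15.5 V.
V_CE = 15.5 V > 0.2 V confirms active-region operation.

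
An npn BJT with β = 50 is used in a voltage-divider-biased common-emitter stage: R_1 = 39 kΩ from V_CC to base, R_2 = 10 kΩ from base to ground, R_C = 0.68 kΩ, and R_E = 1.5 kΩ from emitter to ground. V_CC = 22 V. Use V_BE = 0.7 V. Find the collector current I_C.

Thevenize the base divider: V_Th = V_CC·R_2/(R_1+R_2) = 22×10/49 = 4.49 V, R_Th = R_1‖R_2 = 7.96 kΩ.
Base-emitter loop: V_Th = I_B·R_Th + V_BE + (β+1)I_B·R_E, so I_B = (4.49 − 0.7) / (7.96 + 51×1.5) = 0.0449 mA.
I_C = β·I_B = 50×0.0449 = 2.24 mA, and I_E = (β+1)I_B = 2.29 mA.
V_CE = V_CC − I_C·R_C − I_E·R_E = 22 − 2.24×0.68 − 2.29×1.5 = 17 V.
V_CE = 17 V > 0.2 V confirms active-region operation.

I_C ≈ 2.2 mA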